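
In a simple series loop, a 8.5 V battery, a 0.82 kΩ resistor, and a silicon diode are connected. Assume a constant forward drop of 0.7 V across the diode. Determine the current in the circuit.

KVL around the loop: 8.5 = V_D + I·R = 0.7 + I × 0.82 kΩ.
So I = (8.5 − 0.7) / 0.82 kΩ = 7.8 / 0.82 = 9.51 mA.

I ≈ 9.5 mA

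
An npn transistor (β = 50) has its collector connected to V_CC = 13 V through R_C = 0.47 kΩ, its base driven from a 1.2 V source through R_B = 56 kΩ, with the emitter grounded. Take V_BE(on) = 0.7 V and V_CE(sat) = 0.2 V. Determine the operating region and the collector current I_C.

active; I_C ≈ 0.45 mA

Assume active. Base-emitter loop: I_B = (V_BB − V_BE)/R_B = (1.2 − 0.7)/56 = 0.00893 mA.
I_C = β·I_B = 50×0.00893 = 0.446 mA.
V_CE = V_CC − I_C·R_C = 13 − 0.446×0.47 = 12.8 V > V_CE(sat), so the active-region assumption holds.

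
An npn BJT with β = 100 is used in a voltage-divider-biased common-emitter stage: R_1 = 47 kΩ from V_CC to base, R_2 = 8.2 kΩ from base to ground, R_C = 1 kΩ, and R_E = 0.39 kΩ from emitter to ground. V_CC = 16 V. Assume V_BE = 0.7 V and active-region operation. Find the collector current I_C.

Thevenize the base divider: V_Th = V_CC·R_2/(R_1+R_2) = 16×8.2/55.2 = 2.38 V, R_Th = R_1‖R_2 = 6.98 kΩ.
Base-emitter loop: V_Th = I_B·R_Th + V_BE + (β+1)I_B·R_E, so I_B = (2.38 − 0.7) / (6.98 + 101×0.39) = 0.0362 mA.
I_C = β·I_B = 100×0.0362 = 3.62 mA, and I_E = (β+1)I_B = 3.65 mA.
V_CE = V_CC − I_C·R_C − I_E·R_E = 16 − 3.62×1 − 3.65×0.39 = 11 V.
V_CE = 11 V > 0.2 V confirms active-region operation.

I_C ≈ 3.6 mA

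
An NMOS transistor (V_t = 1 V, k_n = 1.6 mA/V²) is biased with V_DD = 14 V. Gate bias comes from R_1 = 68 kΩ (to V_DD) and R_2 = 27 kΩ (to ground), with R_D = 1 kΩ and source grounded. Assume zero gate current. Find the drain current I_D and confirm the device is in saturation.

V_G = V_DD·R_2/(R_1+R_2) = 14×27/95 = 3.98 V. With the source grounded, V_GS = V_G = 3.98 V.
Assume saturation: I_D = (k_n/2)(V_GS − V_t)² = (1.6/2)×(3.98 − 1)² = 0.8×2.98² = 7.1 mA.
V_DS = V_DD − I_D·R_D = 14 − 7.1×1 = 6.9 V.
Saturation requires V_DS ≥ V_GS − V_t = 2.98 V; 6.9 ≥ 2.98 ✓.

I_D ≈ 7.1 mA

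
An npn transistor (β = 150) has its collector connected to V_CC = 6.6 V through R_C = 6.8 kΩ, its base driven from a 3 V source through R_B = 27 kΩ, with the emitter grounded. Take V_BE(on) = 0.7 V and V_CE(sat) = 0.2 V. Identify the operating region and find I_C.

saturation; I_C ≈ 0.94 mA

Assume active: I_B = (3 − 0.7)/27 = 0.0852 mA, giving I_C = β·I_B = 12.8 mA.
But then V_CE = 6.6 − 12.8×6.8 = -80.3 V < V_CE(sat) = 0.2 V — impossible in the active region.
So the transistor is saturated. With V_CE = 0.2 V, I_C = (V_CC − 0.2)/R_C = 6.4/6.8 = 0.941 mA.
Check: β·I_B = 12.8 mA > I_C = 0.941 mA, confirming saturation.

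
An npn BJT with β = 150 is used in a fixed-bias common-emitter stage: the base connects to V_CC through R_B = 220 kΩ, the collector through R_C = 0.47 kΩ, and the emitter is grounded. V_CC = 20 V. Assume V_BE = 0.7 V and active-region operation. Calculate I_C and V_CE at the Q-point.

Base loop: V_CC = I_B·R_B + V_BE, so I_B = (20 − 0.7)/220 kΩ = 0.0877 mA.
In the active region I_C = β·I_B = 150 × 0.0877 = 13.2 mA.
Collector loop: V_CE = V_CC − I_C·R_C = 20 − 13.2×0.47 = 13.8 V.
Since V_CE = 13.8 V > V_CE(sat) ≈ 0.2 V, the transistor is in the active region as assumed.

I_C ≈ 13 mA, V_CE ≈ 14 V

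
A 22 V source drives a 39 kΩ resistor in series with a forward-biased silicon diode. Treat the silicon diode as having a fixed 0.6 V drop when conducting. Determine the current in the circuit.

KVL around the loop: 22 = V_D + I·R = 0.6 + I × 39 kΩ.
So I = (22 − 0.6) / 39 kΩ = 21.4 / 39 = 0.549 mA.

I ≈ 0.55 mA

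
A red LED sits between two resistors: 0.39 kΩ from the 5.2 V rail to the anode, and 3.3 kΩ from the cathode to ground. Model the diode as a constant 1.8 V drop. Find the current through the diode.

I ≈ 0.92 mA

The two resistors are in series with the diode, so KVL gives 5.2 = I·0.39 + 1.8 + I·3.3.
I = (5.2 − 1.8) / (0.39 + 3.3) kΩ = 3.4 / 3.69 = 0.921 mA.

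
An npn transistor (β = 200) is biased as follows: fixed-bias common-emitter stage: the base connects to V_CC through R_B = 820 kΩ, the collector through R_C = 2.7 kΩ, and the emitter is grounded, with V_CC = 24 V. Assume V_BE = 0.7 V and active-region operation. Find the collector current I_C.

I_C ≈ 5.7 mA

Base loop: V_CC = I_B·R_B + V_BE, so I_B = (24 − 0.7)/820 kΩ = 0.0284 mA.
In the active region I_C = β·I_B = 200 × 0.0284 = 5.68 mA.
Collector loop: V_CE = V_CC − I_C·R_C = 24 − 5.68×2.7 = 8.66 V.
Since V_CE = 8.66 V > V_CE(sat) ≈ 0.2 V, the transistor is in the active region as assumed.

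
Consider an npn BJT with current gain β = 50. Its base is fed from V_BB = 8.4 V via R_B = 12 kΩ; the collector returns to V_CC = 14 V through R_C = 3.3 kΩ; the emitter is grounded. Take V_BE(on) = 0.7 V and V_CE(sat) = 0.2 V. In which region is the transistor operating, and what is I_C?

Assume active: I_B = (8.4 − 0.7)/12 = 0.642 mA, giving I_C = β·I_B = 32.1 mA.
But then V_CE = 14 − 32.1×3.3 = -91.9 V < V_CE(sat) = 0.2 V — impossible in the active region.
So the transistor is saturated. With V_CE = 0.2 V, I_C = (V_CC − 0.2)/R_C = 13.8/3.3 = 4.18 mA.
Check: β·I_B = 32.1 mA > I_C = 4.18 mA, confirming saturation.

saturation; I_C ≈ 4.2 mA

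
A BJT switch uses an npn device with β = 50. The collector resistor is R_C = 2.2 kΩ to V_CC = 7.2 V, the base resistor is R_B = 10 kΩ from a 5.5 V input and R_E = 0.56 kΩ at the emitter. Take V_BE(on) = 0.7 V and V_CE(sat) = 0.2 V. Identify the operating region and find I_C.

Assume active: I_B = (5.5 − 0.7)/(10 + 51×0.56) = 0.124 mA, I_C = β·I_B = 6.22 mA.
Then V_CE = 7.2 − 6.22×2.2 − 6.35×0.56 = -10 V < 0.2 V — the active assumption fails.
Re-solve with V_CE = 0.2 V. KCL at the emitter: V_E/R_E = (V_BB−0.7−V_E)/R_B + (V_CC−0.2−V_E)/R_C, giving V_E = 1.56 V.
I_C = (V_CC − 0.2 − V_E)/R_C = (7 − 1.56)/2.2 = 2.47 mA.
Check: I_B = (4.8 − 1.56)/10 = 0.324 mA, and β·I_B = 16.2 mA > I_C, confirming saturation.

saturation; I_C ≈ 2.5 mA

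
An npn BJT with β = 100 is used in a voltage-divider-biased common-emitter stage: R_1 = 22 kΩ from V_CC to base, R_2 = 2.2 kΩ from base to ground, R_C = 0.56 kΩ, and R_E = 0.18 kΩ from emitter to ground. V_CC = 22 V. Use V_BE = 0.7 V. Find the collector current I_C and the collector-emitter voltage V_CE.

I_C ≈ 6.4 mA, V_CE ≈ 17 V

Thevenize the base divider: V_Th = V_CC·R_2/(R_1+R_2) = 22×2.2/24.2 = 2 V, R_Th = R_1‖R_2 = 2 kΩ.
Base-emitter loop: V_Th = I_B·R_Th + V_BE + (β+1)I_B·R_E, so I_B = (2 − 0.7) / (2 + 101×0.18) = 0.0644 mA.
I_C = β·I_B = 100×0.0644 = 6.44 mA, and I_E = (β+1)I_B = 6.51 mA.
V_CE = V_CC − I_C·R_C − I_E·R_E = 22 − 6.44×0.56 − 6.51×0.18 = 17.2 V.
V_CE = 17.2 V > 0.2 V confirms active-region operation.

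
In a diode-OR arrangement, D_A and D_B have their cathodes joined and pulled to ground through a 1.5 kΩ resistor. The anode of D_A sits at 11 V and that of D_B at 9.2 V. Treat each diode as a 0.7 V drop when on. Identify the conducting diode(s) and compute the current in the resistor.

Only D_A conducts; I_R ≈ 6.9 mA

Assume both conduct. Then node N would need to be at both 11−0.7 = 10.3 V and 9.2−0.7 = 8.5 V, which is impossible.
Assume only D_A conducts: V_N = 11 − 0.7 = 10.3 V, so I_R = 10.3/1.5 = 6.87 mA.
Check D_B: its anode-to-cathode voltage is 9.2 − 10.3 = -1.1 V < 0.7 V, so it is off. The assumption is consistent.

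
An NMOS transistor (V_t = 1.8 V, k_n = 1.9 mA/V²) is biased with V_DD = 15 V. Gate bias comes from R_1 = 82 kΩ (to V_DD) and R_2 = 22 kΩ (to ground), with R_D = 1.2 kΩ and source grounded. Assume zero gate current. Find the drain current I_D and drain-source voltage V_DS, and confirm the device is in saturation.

I_D ≈ 1.8 mA, V_DS ≈ 13 V

V_G = V_DD·R_2/(R_1+R_2) = 15×22/104 = 3.17 V. With the source grounded, V_GS = V_G = 3.17 V.
Assume saturation: I_D = (k_n/2)(V_GS − V_t)² = (1.9/2)×(3.17 − 1.8)² = 0.95×1.37² = 1.79 mA.
V_DS = V_DD − I_D·R_D = 15 − 1.79×1.2 = 12.9 V.
Saturation requires V_DS ≥ V_GS − V_t = 1.37 V; 12.9 ≥ 1.37 ✓.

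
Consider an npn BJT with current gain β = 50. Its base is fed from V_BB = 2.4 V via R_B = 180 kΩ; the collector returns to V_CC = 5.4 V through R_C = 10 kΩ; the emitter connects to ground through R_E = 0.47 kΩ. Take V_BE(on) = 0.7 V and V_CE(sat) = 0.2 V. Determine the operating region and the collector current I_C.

active; I_C ≈ 0.42 mA

Assume active. Base-emitter loop: I_B = (V_BB − V_BE)/(R_B + (β+1)R_E) = (2.4 − 0.7)/(180 + 51×0.47) = 0.00833 mA.
I_C = β·I_B = 50×0.00833 = 0.417 mA.
V_CE = V_CC − I_C·R_C − I_E·R_E = 5.4 − 0.417×10 − 0.425×0.47 = 1.03 V > V_CE(sat), so the active-region assumption holds.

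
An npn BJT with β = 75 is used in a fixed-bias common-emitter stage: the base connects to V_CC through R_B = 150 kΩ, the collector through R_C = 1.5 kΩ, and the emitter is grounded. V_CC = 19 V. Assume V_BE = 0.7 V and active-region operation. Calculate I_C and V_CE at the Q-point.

Base loop: V_CC = I_B·R_B + V_BE, so I_B = (19 − 0.7)/150 kΩ = 0.122 mA.
In the active region I_C = β·I_B = 75 × 0.122 = 9.15 mA.
Collector loop: V_CE = V_CC − I_C·R_C = 19 − 9.15×1.5 = 5.27 V.
Since V_CE = 5.27 V > V_CE(sat) ≈ 0.2 V, the transistor is in the active region as assumed.

I_C ≈ 9.2 mA, V_CE ≈ 5.3 V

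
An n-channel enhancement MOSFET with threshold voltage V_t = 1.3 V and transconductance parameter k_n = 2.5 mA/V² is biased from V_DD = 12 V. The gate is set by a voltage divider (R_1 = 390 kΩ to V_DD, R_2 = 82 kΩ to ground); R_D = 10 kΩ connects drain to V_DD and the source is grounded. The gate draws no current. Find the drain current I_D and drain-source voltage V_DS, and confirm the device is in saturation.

I_D ≈ 0.77 mA, V_DS ≈ 4.3 V

V_G = V_DD·R_2/(R_1+R_2) = 12×82/472 = 2.08 V. With the source grounded, V_GS = V_G = 2.08 V.
Assume saturation: I_D = (k_n/2)(V_GS − V_t)² = (2.5/2)×(2.08 − 1.3)² = 1.25×0.785² = 0.77 mA.
V_DS = V_DD − I_D·R_D = 12 − 0.77×10 = 4.3 V.
Saturation requires V_DS ≥ V_GS − V_t = 0.785 V; 4.3 ≥ 0.785 ✓.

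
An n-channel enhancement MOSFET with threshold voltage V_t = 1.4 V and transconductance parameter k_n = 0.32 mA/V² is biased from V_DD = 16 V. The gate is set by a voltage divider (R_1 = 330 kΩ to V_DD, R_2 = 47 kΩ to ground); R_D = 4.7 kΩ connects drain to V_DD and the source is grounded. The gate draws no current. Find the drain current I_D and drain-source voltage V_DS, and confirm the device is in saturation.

I_D ≈ 0.057 mA, V_DS ≈ 16 V

V_G = V_DD·R_2/(R_1+R_2) = 16×47/377 = 1.99 V. With the source grounded, V_GS = V_G = 1.99 V.
Assume saturation: I_D = (k_n/2)(V_GS − V_t)² = (0.32/2)×(1.99 − 1.4)² = 0.16×0.595² = 0.0566 mA.
V_DS = V_DD − I_D·R_D = 16 − 0.0566×4.7 = 15.7 V.
Saturation requires V_DS ≥ V_GS − V_t = 0.595 V; 15.7 ≥ 0.595 ✓.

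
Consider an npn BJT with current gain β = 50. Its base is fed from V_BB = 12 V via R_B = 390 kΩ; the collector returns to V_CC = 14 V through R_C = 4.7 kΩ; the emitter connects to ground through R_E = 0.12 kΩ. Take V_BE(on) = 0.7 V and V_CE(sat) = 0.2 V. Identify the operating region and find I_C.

active; I_C ≈ 1.4 mA

Assume active. Base-emitter loop: I_B = (V_BB − V_BE)/(R_B + (β+1)R_E) = (12 − 0.7)/(390 + 51×0.12) = 0.0285 mA.
I_C = β·I_B = 50×0.0285 = 1.43 mA.
V_CE = V_CC − I_C·R_C − I_E·R_E = 14 − 1.43×4.7 − 1.45×0.12 = 7.12 V > V_CE(sat), so the active-region assumption holds.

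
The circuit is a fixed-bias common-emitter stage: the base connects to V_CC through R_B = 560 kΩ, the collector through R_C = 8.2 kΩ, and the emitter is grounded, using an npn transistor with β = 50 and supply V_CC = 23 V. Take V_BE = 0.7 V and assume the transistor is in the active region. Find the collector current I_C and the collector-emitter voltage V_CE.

Base loop: V_CC = I_B·R_B + V_BE, so I_B = (23 − 0.7)/560 kΩ = 0.0398 mA.
In the active region I_C = β·I_B = 50 × 0.0398 = 1.99 mA.
Collector loop: V_CE = V_CC − I_C·R_C = 23 − 1.99×8.2 = 6.67 V.
Since V_CE = 6.67 V > V_CE(sat) ≈ 0.2 V, the transistor is in the active region as assumed.

I_C ≈ 2 mA, V_CE ≈ 6.7 V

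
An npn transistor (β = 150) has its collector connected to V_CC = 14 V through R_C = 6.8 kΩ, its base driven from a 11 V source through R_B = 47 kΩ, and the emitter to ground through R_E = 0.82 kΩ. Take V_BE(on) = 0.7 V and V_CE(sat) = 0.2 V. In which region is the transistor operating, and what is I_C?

saturation; I_C ≈ 1.8 mA

Assume active: I_B = (11 − 0.7)/(47 + 151×0.82) = 0.0603 mA, I_C = β·I_B = 9.04 mA.
Then V_CE = 14 − 9.04×6.8 − 9.1×0.82 = -55 V < 0.2 V — the active assumption fails.
Re-solve with V_CE = 0.2 V. KCL at the emitter: V_E/R_E = (V_BB−0.7−V_E)/R_B + (V_CC−0.2−V_E)/R_C, giving V_E = 1.62 V.
I_C = (V_CC − 0.2 − V_E)/R_C = (13.8 − 1.62)/6.8 = 1.79 mA.
Check: I_B = (10.3 − 1.62)/47 = 0.185 mA, and β·I_B = 27.7 mA > I_C, confirming saturation.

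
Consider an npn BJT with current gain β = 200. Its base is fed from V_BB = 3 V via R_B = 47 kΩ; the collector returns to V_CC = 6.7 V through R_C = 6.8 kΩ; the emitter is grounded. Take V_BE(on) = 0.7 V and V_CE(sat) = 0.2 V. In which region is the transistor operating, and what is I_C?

saturation; I_C ≈ 0.96 mA

Assume active: I_B = (3 − 0.7)/47 = 0.0489 mA, giving I_C = β·I_B = 9.79 mA.
But then V_CE = 6.7 − 9.79×6.8 = -59.9 V < V_CE(sat) = 0.2 V — impossible in the active region.
So the transistor is saturated. With V_CE = 0.2 V, I_C = (V_CC − 0.2)/R_C = 6.5/6.8 = 0.956 mA.
Check: β·I_B = 9.79 mA > I_C = 0.956 mA, confirming saturation.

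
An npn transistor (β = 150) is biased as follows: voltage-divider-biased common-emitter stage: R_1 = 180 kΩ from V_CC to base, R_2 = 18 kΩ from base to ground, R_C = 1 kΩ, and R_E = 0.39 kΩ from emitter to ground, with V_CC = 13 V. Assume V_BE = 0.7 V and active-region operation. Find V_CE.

Thevenize the base divider: V_Th = V_CC·R_2/(R_1+R_2) = 13×18/198 = 1.18 V, R_Th = R_1‖R_2 = 16.4 kΩ.
Base-emitter loop: V_Th = I_B·R_Th + V_BE + (β+1)I_B·R_E, so I_B = (1.18 − 0.7) / (16.4 + 151×0.39) = 0.0064 mA.
I_C = β·I_B = 150×0.0064 = 0.96 mA, and I_E = (β+1)I_B = 0.967 mA.
V_CE = V_CC − I_C·R_C − I_E·R_E = 13 − 0.96×1 − 0.967×0.39 = 11.7 V.
V_CE = 11.7 V > 0.2 V confirms active-region operation.

V_CE ≈ 12 V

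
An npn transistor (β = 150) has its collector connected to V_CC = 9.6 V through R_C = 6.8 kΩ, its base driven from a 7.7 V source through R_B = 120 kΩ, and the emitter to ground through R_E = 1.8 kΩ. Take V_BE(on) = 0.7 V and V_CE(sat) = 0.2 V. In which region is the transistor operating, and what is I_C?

saturation; I_C ≈ 1.1 mA

Assume active: I_B = (7.7 − 0.7)/(120 + 151×1.8) = 0.0179 mA, I_C = β·I_B = 2.68 mA.
Then V_CE = 9.6 − 2.68×6.8 − 2.7×1.8 = -13.5 V < 0.2 V — the active assumption fails.
Re-solve with V_CE = 0.2 V. KCL at the emitter: V_E/R_E = (V_BB−0.7−V_E)/R_B + (V_CC−0.2−V_E)/R_C, giving V_E = 2.03 V.
I_C = (V_CC − 0.2 − V_E)/R_C = (9.4 − 2.03)/6.8 = 1.08 mA.
Check: I_B = (7 − 2.03)/120 = 0.0414 mA, and β·I_B = 6.22 mA > I_C, confirming saturation.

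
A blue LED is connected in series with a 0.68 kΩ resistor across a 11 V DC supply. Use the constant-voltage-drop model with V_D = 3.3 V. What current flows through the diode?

KVL around the loop: 11 = V_D + I·R = 3.3 + I × 0.68 kΩ.
So I = (11 − 3.3) / 0.68 kΩ = 7.7 / 0.68 = 11.3 mA.

I ≈ 11 mA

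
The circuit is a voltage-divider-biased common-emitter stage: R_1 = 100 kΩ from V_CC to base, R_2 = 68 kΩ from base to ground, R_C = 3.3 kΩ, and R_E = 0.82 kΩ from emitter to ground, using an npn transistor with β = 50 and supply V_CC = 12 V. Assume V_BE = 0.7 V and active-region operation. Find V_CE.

Thevenize the base divider: V_Th = V_CC·R_2/(R_1+R_2) = 12×68/168 = 4.86 V, R_Th = R_1‖R_2 = 40.5 kΩ.
Base-emitter loop: V_Th = I_B·R_Th + V_BE + (β+1)I_B·R_E, so I_B = (4.86 − 0.7) / (40.5 + 51×0.82) = 0.0505 mA.
I_C = β·I_B = 50×0.0505 = 2.53 mA, and I_E = (β+1)I_B = 2.58 mA.
V_CE = V_CC − I_C·R_C − I_E·R_E = 12 − 2.53×3.3 − 2.58×0.82 = 1.55 V.
V_CE = 1.55 V > 0.2 V confirms active-region operation.

V_CE ≈ 1.6 V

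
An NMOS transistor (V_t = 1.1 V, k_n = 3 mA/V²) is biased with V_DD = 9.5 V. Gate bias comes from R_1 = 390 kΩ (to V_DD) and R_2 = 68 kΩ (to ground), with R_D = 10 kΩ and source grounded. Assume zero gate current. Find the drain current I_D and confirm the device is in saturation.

V_G = V_DD·R_2/(R_1+R_2) = 9.5×68/458 = 1.41 V. With the source grounded, V_GS = V_G = 1.41 V.
Assume saturation: I_D = (k_n/2)(V_GS − V_t)² = (3/2)×(1.41 − 1.1)² = 1.5×0.31² = 0.145 mA.
V_DS = V_DD − I_D·R_D = 9.5 − 0.145×10 = 8.05 V.
Saturation requires V_DS ≥ V_GS − V_t = 0.31 V; 8.05 ≥ 0.31 ✓.

I_D ≈ 0.14 mA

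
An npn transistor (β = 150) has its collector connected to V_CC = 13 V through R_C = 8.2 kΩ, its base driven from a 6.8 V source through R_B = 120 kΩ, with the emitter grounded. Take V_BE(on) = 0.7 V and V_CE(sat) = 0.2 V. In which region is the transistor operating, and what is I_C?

saturation; I_C ≈ 1.6 mA

Assume active: I_B = (6.8 − 0.7)/120 = 0.0508 mA, giving I_C = β·I_B = 7.62 mA.
But then V_CE = 13 − 7.62×8.2 = -49.5 V < V_CE(sat) = 0.2 V — impossible in the active region.
So the transistor is saturated. With V_CE = 0.2 V, I_C = (V_CC − 0.2)/R_C = 12.8/8.2 = 1.56 mA.
Check: β·I_B = 7.62 mA > I_C = 1.56 mA, confirming saturation.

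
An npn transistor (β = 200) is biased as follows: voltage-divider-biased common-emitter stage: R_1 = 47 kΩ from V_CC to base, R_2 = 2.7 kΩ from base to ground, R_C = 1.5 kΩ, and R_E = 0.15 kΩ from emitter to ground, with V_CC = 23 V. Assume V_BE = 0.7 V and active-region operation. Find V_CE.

Thevenize the base divider: V_Th = V_CC·R_2/(R_1+R_2) = 23×2.7/49.7 = 1.25 V, R_Th = R_1‖R_2 = 2.55 kΩ.
Base-emitter loop: V_Th = I_B·R_Th + V_BE + (β+1)I_B·R_E, so I_B = (1.25 − 0.7) / (2.55 + 201×0.15) = 0.0168 mA.
I_C = β·I_B = 200×0.0168 = 3.36 mA, and I_E = (β+1)I_B = 3.38 mA.
V_CE = V_CC − I_C·R_C − I_E·R_E = 23 − 3.36×1.5 − 3.38×0.15 = 17.5 V.
V_CE = 17.5 V > 0.2 V confirms active-region operation.

V_CE ≈ 17 V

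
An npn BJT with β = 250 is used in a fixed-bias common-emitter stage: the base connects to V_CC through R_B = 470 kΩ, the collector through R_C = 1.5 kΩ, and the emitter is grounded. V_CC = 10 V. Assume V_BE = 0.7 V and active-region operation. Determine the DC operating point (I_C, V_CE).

I_C ≈ 4.9 mA, V_CE ≈ 2.6 V

Base loop: V_CC = I_B·R_B + V_BE, so I_B = (10 − 0.7)/470 kΩ = 0.0198 mA.
In the active region I_C = β·I_B = 250 × 0.0198 = 4.95 mA.
Collector loop: V_CE = V_CC − I_C·R_C = 10 − 4.95×1.5 = 2.58 V.
Since V_CE = 2.58 V > V_CE(sat) ≈ 0.2 V, the transistor is in the active region as assumed.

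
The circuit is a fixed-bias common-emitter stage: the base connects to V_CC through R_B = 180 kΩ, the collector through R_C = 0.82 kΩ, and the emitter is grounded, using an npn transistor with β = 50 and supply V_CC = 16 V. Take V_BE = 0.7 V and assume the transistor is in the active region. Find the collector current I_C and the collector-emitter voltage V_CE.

I_C ≈ 4.2 mA, V_CE ≈ 13 V

Base loop: V_CC = I_B·R_B + V_BE, so I_B = (16 − 0.7)/180 kΩ = 0.085 mA.
In the active region I_C = β·I_B = 50 × 0.085 = 4.25 mA.
Collector loop: V_CE = V_CC − I_C·R_C = 16 − 4.25×0.82 = 12.5 V.
Since V_CE = 12.5 V > V_CE(sat) ≈ 0.2 V, the transistor is in the active region as assumed.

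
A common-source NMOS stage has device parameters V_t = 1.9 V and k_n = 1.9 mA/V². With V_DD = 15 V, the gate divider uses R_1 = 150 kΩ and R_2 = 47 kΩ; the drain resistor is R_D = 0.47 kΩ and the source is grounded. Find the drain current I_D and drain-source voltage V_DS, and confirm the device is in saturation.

V_G = V_DD·R_2/(R_1+R_2) = 15×47/197 = 3.58 V. With the source grounded, V_GS = V_G = 3.58 V.
Assume saturation: I_D = (k_n/2)(V_GS − V_t)² = (1.9/2)×(3.58 − 1.9)² = 0.95×1.68² = 2.68 mA.
V_DS = V_DD − I_D·R_D = 15 − 2.68×0.47 = 13.7 V.
Saturation requires V_DS ≥ V_GS − V_t = 1.68 V; 13.7 ≥ 1.68 ✓.

I_D ≈ 2.7 mA, V_DS ≈ 14 V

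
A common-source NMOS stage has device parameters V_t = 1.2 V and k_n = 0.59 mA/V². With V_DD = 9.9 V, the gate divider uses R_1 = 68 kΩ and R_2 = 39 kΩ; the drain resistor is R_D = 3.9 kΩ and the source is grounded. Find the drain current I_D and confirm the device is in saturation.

I_D ≈ 1.7 mA

V_G = V_DD·R_2/(R_1+R_2) = 9.9×39/107 = 3.61 V. With the source grounded, V_GS = V_G = 3.61 V.
Assume saturation: I_D = (k_n/2)(V_GS − V_t)² = (0.59/2)×(3.61 − 1.2)² = 0.295×2.41² = 1.71 mA.
V_DS = V_DD − I_D·R_D = 9.9 − 1.71×3.9 = 3.23 V.
Saturation requires V_DS ≥ V_GS − V_t = 2.41 V; 3.23 ≥ 2.41 ✓.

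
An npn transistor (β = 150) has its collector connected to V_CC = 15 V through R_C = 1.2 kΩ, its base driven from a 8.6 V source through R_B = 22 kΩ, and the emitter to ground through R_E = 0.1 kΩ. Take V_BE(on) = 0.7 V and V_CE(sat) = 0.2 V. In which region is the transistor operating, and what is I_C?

Assume active: I_B = (8.6 − 0.7)/(22 + 151×0.1) = 0.213 mA, I_C = β·I_B = 31.9 mA.
Then V_CE = 15 − 31.9×1.2 − 32.2×0.1 = -26.5 V < 0.2 V — the active assumption fails.
Re-solve with V_CE = 0.2 V. KCL at the emitter: V_E/R_E = (V_BB−0.7−V_E)/R_B + (V_CC−0.2−V_E)/R_C, giving V_E = 1.17 V.
I_C = (V_CC − 0.2 − V_E)/R_C = (14.8 − 1.17)/1.2 = 11.4 mA.
Check: I_B = (7.9 − 1.17)/22 = 0.306 mA, and β·I_B = 45.9 mA > I_C, confirming saturation.

saturation; I_C ≈ 11 mA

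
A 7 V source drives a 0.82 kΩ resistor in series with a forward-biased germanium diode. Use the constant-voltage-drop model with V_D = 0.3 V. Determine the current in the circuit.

I ≈ 8.2 mA

KVL around the loop: 7 = V_D + I·R = 0.3 + I × 0.82 kΩ.
So I = (7 − 0.3) / 0.82 kΩ = 6.7 / 0.82 = 8.17 mA.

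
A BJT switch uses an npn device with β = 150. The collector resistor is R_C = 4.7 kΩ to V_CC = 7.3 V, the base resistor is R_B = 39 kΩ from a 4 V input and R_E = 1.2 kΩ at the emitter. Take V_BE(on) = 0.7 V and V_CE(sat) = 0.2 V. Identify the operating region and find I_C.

saturation; I_C ≈ 1.2 mA

Assume active: I_B = (4 − 0.7)/(39 + 151×1.2) = 0.015 mA, I_C = β·I_B = 2.25 mA.
Then V_CE = 7.3 − 2.25×4.7 − 2.26×1.2 = -5.98 V < 0.2 V — the active assumption fails.
Re-solve with V_CE = 0.2 V. KCL at the emitter: V_E/R_E = (V_BB−0.7−V_E)/R_B + (V_CC−0.2−V_E)/R_C, giving V_E = 1.49 V.
I_C = (V_CC − 0.2 − V_E)/R_C = (7.1 − 1.49)/4.7 = 1.19 mA.
Check: I_B = (3.3 − 1.49)/39 = 0.0464 mA, and β·I_B = 6.97 mA > I_C, confirming saturation.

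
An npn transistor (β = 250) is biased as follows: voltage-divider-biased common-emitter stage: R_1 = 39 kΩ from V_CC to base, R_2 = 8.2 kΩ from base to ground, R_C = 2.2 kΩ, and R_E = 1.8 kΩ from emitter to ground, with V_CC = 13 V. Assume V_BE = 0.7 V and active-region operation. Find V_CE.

Thevenize the base divider: V_Th = V_CC·R_2/(R_1+R_2) = 13×8.2/47.2 = 2.26 V, R_Th = R_1‖R_2 = 6.78 kΩ.
Base-emitter loop: V_Th = I_B·R_Th + V_BE + (β+1)I_B·R_E, so I_B = (2.26 − 0.7) / (6.78 + 251×1.8) = 0.0034 mA.
I_C = β·I_B = 250×0.0034 = 0.85 mA, and I_E = (β+1)I_B = 0.853 mA.
V_CE = V_CC − I_C·R_C − I_E·R_E = 13 − 0.85×2.2 − 0.853×1.8 = 9.6 V.
V_CE = 9.6 V > 0.2 V confirms active-region operation.

V_CE ≈ 9.6 V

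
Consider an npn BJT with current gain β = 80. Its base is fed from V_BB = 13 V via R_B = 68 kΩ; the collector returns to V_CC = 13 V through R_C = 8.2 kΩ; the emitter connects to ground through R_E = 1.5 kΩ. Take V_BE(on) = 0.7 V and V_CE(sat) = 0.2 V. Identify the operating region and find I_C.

Assume active: I_B = (13 − 0.7)/(68 + 81×1.5) = 0.0649 mA, I_C = β·I_B = 5.19 mA.
Then V_CE = 13 − 5.19×8.2 − 5.26×1.5 = -37.5 V < 0.2 V — the active assumption fails.
Re-solve with V_CE = 0.2 V. KCL at the emitter: V_E/R_E = (V_BB−0.7−V_E)/R_B + (V_CC−0.2−V_E)/R_C, giving V_E = 2.17 V.
I_C = (V_CC − 0.2 − V_E)/R_C = (12.8 − 2.17)/8.2 = 1.3 mA.
Check: I_B = (12.3 − 2.17)/68 = 0.149 mA, and β·I_B = 11.9 mA > I_C, confirming saturation.

saturation; I_C ≈ 1.3 mA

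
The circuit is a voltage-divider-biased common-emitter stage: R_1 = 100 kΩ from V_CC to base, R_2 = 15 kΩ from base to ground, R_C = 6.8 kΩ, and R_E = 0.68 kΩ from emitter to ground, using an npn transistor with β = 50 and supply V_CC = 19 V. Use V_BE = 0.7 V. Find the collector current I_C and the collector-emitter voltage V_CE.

Thevenize the base divider: V_Th = V_CC·R_2/(R_1+R_2) = 19×15/115 = 2.48 V, R_Th = R_1‖R_2 = 13 kΩ.
Base-emitter loop: V_Th = I_B·R_Th + V_BE + (β+1)I_B·R_E, so I_B = (2.48 − 0.7) / (13 + 51×0.68) = 0.0373 mA.
I_C = β·I_B = 50×0.0373 = 1.86 mA, and I_E = (β+1)I_B = 1.9 mA.
V_CE = V_CC − I_C·R_C − I_E·R_E = 19 − 1.86×6.8 − 1.9×0.68 = 5.04 V.
V_CE = 5.04 V > 0.2 V confirms active-region operation.

I_C ≈ 1.9 mA, V_CE ≈ 5 V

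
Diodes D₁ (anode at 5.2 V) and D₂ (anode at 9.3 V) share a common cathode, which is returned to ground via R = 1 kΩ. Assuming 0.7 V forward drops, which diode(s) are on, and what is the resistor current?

Only D₂ conducts; I_R ≈ 8.6 mA

Assume both conduct. Then node N would need to be at both 5.2−0.7 = 4.5 V and 9.3−0.7 = 8.6 V, which is impossible.
Assume only D₂ conducts: V_N = 9.3 − 0.7 = 8.6 V, so I_R = 8.6/1 = 8.6 mA.
Check D₁: its anode-to-cathode voltage is 5.2 − 8.6 = -3.4 V < 0.7 V, so it is off. The assumption is consistent.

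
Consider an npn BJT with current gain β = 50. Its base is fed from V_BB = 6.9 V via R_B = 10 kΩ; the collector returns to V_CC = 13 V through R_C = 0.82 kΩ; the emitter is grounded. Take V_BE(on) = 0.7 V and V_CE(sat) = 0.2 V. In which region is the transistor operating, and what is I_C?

Assume active: I_B = (6.9 − 0.7)/10 = 0.62 mA, giving I_C = β·I_B = 31 mA.
But then V_CE = 13 − 31×0.82 = -12.4 V < V_CE(sat) = 0.2 V — impossible in the active region.
So the transistor is saturated. With V_CE = 0.2 V, I_C = (V_CC − 0.2)/R_C = 12.8/0.82 = 15.6 mA.
Check: β·I_B = 31 mA > I_C = 15.6 mA, confirming saturation.

saturation; I_C ≈ 16 mA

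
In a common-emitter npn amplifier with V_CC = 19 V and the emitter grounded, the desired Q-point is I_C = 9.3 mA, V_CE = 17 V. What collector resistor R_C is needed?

R_C ≈ 0.22 kΩ

Collector loop: V_CC = I_C·R_C + V_CE.
R_C = (V_CC − V_CE)/I_C = (19 − 17)/9.3 = 0.215 kΩ.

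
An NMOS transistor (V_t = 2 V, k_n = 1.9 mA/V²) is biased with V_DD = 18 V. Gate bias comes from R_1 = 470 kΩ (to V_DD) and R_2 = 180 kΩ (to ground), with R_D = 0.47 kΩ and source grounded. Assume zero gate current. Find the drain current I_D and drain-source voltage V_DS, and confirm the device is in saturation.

V_G = V_DD·R_2/(R_1+R_2) = 18×180/650 = 4.98 V. With the source grounded, V_GS = V_G = 4.98 V.
Assume saturation: I_D = (k_n/2)(V_GS − V_t)² = (1.9/2)×(4.98 − 2)² = 0.95×2.98² = 8.46 mA.
V_DS = V_DD − I_D·R_D = 18 − 8.46×0.47 = 14 V.
Saturation requires V_DS ≥ V_GS − V_t = 2.98 V; 14 ≥ 2.98 ✓.

I_D ≈ 8.5 mA, V_DS ≈ 14 V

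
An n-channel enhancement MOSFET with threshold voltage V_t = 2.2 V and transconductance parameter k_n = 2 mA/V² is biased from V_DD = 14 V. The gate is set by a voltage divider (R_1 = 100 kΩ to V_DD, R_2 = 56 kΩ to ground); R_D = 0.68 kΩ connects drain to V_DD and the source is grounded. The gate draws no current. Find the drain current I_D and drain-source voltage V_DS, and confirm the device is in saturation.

I_D ≈ 8 mA, V_DS ≈ 8.6 V

V_G = V_DD·R_2/(R_1+R_2) = 14×56/156 = 5.03 V. With the source grounded, V_GS = V_G = 5.03 V.
Assume saturation: I_D = (k_n/2)(V_GS − V_t)² = (2/2)×(5.03 − 2.2)² = 1×2.83² = 7.98 mA.
V_DS = V_DD − I_D·R_D = 14 − 7.98×0.68 = 8.57 V.
Saturation requires V_DS ≥ V_GS − V_t = 2.83 V; 8.57 ≥ 2.83 ✓.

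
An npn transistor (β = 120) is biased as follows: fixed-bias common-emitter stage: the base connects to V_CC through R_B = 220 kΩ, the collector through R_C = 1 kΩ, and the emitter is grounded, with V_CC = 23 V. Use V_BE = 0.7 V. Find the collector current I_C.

Base loop: V_CC = I_B·R_B + V_BE, so I_B = (23 − 0.7)/220 kΩ = 0.101 mA.
In the active region I_C = β·I_B = 120 × 0.101 = 12.2 mA.
Collector loop: V_CE = V_CC − I_C·R_C = 23 − 12.2×1 = 10.8 V.
Since V_CE = 10.8 V > V_CE(sat) ≈ 0.2 V, the transistor is in the active region as assumed.

I_C ≈ 12 mA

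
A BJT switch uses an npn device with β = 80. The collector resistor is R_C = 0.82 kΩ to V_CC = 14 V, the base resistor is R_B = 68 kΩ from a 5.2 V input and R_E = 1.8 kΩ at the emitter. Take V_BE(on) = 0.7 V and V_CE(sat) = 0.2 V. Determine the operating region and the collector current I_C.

active; I_C ≈ 1.7 mA

Assume active. Base-emitter loop: I_B = (V_BB − V_BE)/(R_B + (β+1)R_E) = (5.2 − 0.7)/(68 + 81×1.8) = 0.021 mA.
I_C = β·I_B = 80×0.021 = 1.68 mA.
V_CE = V_CC − I_C·R_C − I_E·R_E = 14 − 1.68×0.82 − 1.7×1.8 = 9.55 V > V_CE(sat), so the active-region assumption holds.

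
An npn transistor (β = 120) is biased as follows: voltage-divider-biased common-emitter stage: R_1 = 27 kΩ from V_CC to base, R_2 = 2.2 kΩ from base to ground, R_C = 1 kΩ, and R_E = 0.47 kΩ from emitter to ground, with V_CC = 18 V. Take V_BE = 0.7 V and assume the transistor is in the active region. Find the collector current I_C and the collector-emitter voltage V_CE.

I_C ≈ 1.3 mA, V_CE ≈ 16 V

Thevenize the base divider: V_Th = V_CC·R_2/(R_1+R_2) = 18×2.2/29.2 = 1.36 V, R_Th = R_1‖R_2 = 2.03 kΩ.
Base-emitter loop: V_Th = I_B·R_Th + V_BE + (β+1)I_B·R_E, so I_B = (1.36 − 0.7) / (2.03 + 121×0.47) = 0.0111 mA.
I_C = β·I_B = 120×0.0111 = 1.34 mA, and I_E = (β+1)I_B = 1.35 mA.
V_CE = V_CC − I_C·R_C − I_E·R_E = 18 − 1.34×1 − 1.35×0.47 = 16 V.
V_CE = 16 V > 0.2 V confirms active-region operation.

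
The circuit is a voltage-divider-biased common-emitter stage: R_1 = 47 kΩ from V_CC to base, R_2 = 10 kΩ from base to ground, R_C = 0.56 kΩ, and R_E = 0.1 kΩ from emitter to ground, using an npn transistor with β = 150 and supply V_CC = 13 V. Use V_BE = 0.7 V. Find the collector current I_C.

I_C ≈ 10 mA

Thevenize the base divider: V_Th = V_CC·R_2/(R_1+R_2) = 13×10/57 = 2.28 V, R_Th = R_1‖R_2 = 8.25 kΩ.
Base-emitter loop: V_Th = I_B·R_Th + V_BE + (β+1)I_B·R_E, so I_B = (2.28 − 0.7) / (8.25 + 151×0.1) = 0.0677 mA.
I_C = β·I_B = 150×0.0677 = 10.2 mA, and I_E = (β+1)I_B = 10.2 mA.
V_CE = V_CC − I_C·R_C − I_E·R_E = 13 − 10.2×0.56 − 10.2×0.1 = 6.29 V.
V_CE = 6.29 V > 0.2 V confirms active-region operation.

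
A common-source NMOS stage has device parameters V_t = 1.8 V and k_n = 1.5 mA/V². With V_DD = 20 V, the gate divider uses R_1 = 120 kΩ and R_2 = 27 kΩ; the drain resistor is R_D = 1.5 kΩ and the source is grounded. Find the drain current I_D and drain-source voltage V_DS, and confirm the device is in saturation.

I_D ≈ 2.6 mA, V_DS ≈ 16 V

V_G = V_DD·R_2/(R_1+R_2) = 20×27/147 = 3.67 V. With the source grounded, V_GS = V_G = 3.67 V.
Assume saturation: I_D = (k_n/2)(V_GS − V_t)² = (1.5/2)×(3.67 − 1.8)² = 0.75×1.87² = 2.63 mA.
V_DS = V_DD − I_D·R_D = 20 − 2.63×1.5 = 16.1 V.
Saturation requires V_DS ≥ V_GS − V_t = 1.87 V; 16.1 ≥ 1.87 ✓.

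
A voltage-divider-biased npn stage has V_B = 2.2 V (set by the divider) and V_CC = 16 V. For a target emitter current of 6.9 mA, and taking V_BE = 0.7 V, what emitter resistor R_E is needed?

R_E ≈ 0.22 kΩ

V_E = V_B − V_BE = 2.2 − 0.7 = 1.5 V.
R_E = V_E / I_E = 1.5 / 6.9 = 0.217 kΩ.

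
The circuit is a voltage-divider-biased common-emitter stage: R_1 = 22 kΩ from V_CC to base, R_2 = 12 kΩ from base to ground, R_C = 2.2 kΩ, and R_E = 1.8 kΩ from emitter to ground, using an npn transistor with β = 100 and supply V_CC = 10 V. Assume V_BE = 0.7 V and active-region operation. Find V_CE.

Thevenize the base divider: V_Th = V_CC·R_2/(R_1+R_2) = 10×12/34 = 3.53 V, R_Th = R_1‖R_2 = 7.76 kΩ.
Base-emitter loop: V_Th = I_B·R_Th + V_BE + (β+1)I_B·R_E, so I_B = (3.53 − 0.7) / (7.76 + 101×1.8) = 0.0149 mA.
I_C = β·I_B = 100×0.0149 = 1.49 mA, and I_E = (β+1)I_B = 1.51 mA.
V_CE = V_CC − I_C·R_C − I_E·R_E = 10 − 1.49×2.2 − 1.51×1.8 = 4 V.
V_CE = 4 V > 0.2 V confirms active-region operation.

V_CE ≈ 4 V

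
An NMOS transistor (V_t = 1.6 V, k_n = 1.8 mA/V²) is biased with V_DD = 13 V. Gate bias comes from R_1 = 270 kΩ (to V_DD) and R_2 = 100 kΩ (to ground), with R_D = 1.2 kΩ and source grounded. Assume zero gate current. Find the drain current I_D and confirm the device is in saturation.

V_G = V_DD·R_2/(R_1+R_2) = 13×100/370 = 3.51 V. With the source grounded, V_GS = V_G = 3.51 V.
Assume saturation: I_D = (k_n/2)(V_GS − V_t)² = (1.8/2)×(3.51 − 1.6)² = 0.9×1.91² = 3.3 mA.
V_DS = V_DD − I_D·R_D = 13 − 3.3×1.2 = 9.05 V.
Saturation requires V_DS ≥ V_GS − V_t = 1.91 V; 9.05 ≥ 1.91 ✓.

I_D ≈ 3.3 mA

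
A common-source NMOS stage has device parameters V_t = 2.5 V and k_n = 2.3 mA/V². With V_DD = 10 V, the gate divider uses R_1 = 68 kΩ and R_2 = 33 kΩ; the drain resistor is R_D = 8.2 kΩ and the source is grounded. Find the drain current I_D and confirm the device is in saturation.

I_D ≈ 0.68 mA

V_G = V_DD·R_2/(R_1+R_2) = 10×33/101 = 3.27 V. With the source grounded, V_GS = V_G = 3.27 V.
Assume saturation: I_D = (k_n/2)(V_GS − V_t)² = (2.3/2)×(3.27 − 2.5)² = 1.15×0.767² = 0.677 mA.
V_DS = V_DD − I_D·R_D = 10 − 0.677×8.2 = 4.45 V.
Saturation requires V_DS ≥ V_GS − V_t = 0.767 V; 4.45 ≥ 0.767 ✓.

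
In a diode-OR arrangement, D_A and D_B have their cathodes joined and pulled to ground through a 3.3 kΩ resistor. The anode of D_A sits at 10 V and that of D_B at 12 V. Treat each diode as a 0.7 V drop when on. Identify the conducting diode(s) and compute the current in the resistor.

Only D_B conducts; I_R ≈ 3.4 mA

Assume both conduct. Then node N would need to be at both 10−0.7 = 9.3 V and 12−0.7 = 11.3 V, which is impossible.
Assume only D_B conducts: V_N = 12 − 0.7 = 11.3 V, so I_R = 11.3/3.3 = 3.42 mA.
Check D_A: its anode-to-cathode voltage is 10 − 11.3 = -1.3 V < 0.7 V, so it is off. The assumption is consistent.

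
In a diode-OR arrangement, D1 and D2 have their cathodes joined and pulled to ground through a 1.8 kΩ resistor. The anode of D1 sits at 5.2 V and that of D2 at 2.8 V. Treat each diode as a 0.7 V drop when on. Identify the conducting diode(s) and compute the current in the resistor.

Only D1 conducts; I_R ≈ 2.5 mA

Assume both conduct. Then node N would need to be at both 5.2−0.7 = 4.5 V and 2.8−0.7 = 2.1 V, which is impossible.
Assume only D1 conducts: V_N = 5.2 − 0.7 = 4.5 V, so I_R = 4.5/1.8 = 2.5 mA.
Check D2: its anode-to-cathode voltage is 2.8 − 4.5 = -1.7 V < 0.7 V, so it is off. The assumption is consistent.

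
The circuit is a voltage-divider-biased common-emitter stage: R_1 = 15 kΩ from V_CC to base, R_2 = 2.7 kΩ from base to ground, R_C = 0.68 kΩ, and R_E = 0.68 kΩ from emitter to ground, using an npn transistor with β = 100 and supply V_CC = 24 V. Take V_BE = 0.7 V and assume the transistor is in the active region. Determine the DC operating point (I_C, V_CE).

I_C ≈ 4.2 mA, V_CE ≈ 18 V

Thevenize the base divider: V_Th = V_CC·R_2/(R_1+R_2) = 24×2.7/17.7 = 3.66 V, R_Th = R_1‖R_2 = 2.29 kΩ.
Base-emitter loop: V_Th = I_B·R_Th + V_BE + (β+1)I_B·R_E, so I_B = (3.66 − 0.7) / (2.29 + 101×0.68) = 0.0417 mA.
I_C = β·I_B = 100×0.0417 = 4.17 mA, and I_E = (β+1)I_B = 4.21 mA.
V_CE = V_CC − I_C·R_C − I_E·R_E = 24 − 4.17×0.68 − 4.21×0.68 = 18.3 V.
V_CE = 18.3 V > 0.2 V confirms active-region operation.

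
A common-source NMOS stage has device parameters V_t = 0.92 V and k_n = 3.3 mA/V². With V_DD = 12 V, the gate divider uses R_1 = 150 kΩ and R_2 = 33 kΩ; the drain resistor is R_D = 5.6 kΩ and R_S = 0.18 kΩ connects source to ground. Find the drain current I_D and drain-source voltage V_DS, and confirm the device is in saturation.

I_D ≈ 1.5 mA, V_DS ≈ 3.1 V

V_G = V_DD·R_2/(R_1+R_2) = 12×33/183 = 2.16 V.
Assume saturation: I_D = (k_n/2)(V_GS − V_t)² with V_GS = V_G − I_D·R_S = 2.16 − 0.18·I_D.
Substituting gives 0.0535·I_D² − 1.74·I_D + 2.55 = 0, with roots I_D = 1.54 or 31 mA.
The root I_D = 31 mA gives V_GS = -3.41 V ≤ V_t, so take I_D = 1.54 mA.
Then V_GS = 1.89 V and V_DS = V_DD − I_D(R_D+R_S) = 12 − 1.54×5.78 = 3.09 V.
Saturation requires V_DS ≥ V_GS − V_t = 0.967 V; 3.09 ≥ 0.967 ✓.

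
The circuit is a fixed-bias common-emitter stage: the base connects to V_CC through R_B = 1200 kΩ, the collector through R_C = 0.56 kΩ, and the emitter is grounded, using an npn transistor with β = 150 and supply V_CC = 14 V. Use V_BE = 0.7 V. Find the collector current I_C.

I_C ≈ 1.7 mA

Base loop: V_CC = I_B·R_B + V_BE, so I_B = (14 − 0.7)/1200 kΩ = 0.0111 mA.
In the active region I_C = β·I_B = 150 × 0.0111 = 1.66 mA.
Collector loop: V_CE = V_CC − I_C·R_C = 14 − 1.66×0.56 = 13.1 V.
Since V_CE = 13.1 V > V_CE(sat) ≈ 0.2 V, the transistor is in the active region as assumed.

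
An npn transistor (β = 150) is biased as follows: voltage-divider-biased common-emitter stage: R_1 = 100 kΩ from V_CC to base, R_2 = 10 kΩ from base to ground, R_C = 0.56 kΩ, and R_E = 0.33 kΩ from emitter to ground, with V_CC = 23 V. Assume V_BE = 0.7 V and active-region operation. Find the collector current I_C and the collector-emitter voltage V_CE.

Thevenize the base divider: V_Th = V_CC·R_2/(R_1+R_2) = 23×10/110 = 2.09 V, R_Th = R_1‖R_2 = 9.09 kΩ.
Base-emitter loop: V_Th = I_B·R_Th + V_BE + (β+1)I_B·R_E, so I_B = (2.09 − 0.7) / (9.09 + 151×0.33) = 0.0236 mA.
I_C = β·I_B = 150×0.0236 = 3.54 mA, and I_E = (β+1)I_B = 3.56 mA.
V_CE = V_CC − I_C·R_C − I_E·R_E = 23 − 3.54×0.56 − 3.56×0.33 = 19.8 V.
V_CE = 19.8 V > 0.2 V confirms active-region operation.

I_C ≈ 3.5 mA, V_CE ≈ 20 V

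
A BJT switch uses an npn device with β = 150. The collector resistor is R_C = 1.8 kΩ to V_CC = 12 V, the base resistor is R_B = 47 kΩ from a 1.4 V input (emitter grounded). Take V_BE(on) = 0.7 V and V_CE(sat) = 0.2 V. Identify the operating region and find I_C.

Assume active. Base-emitter loop: I_B = (V_BB − V_BE)/R_B = (1.4 − 0.7)/47 = 0.0149 mA.
I_C = β·I_B = 150×0.0149 = 2.23 mA.
V_CE = V_CC − I_C·R_C = 12 − 2.23×1.8 = 7.98 V > V_CE(sat), so the active-region assumption holds.

active; I_C ≈ 2.2 mA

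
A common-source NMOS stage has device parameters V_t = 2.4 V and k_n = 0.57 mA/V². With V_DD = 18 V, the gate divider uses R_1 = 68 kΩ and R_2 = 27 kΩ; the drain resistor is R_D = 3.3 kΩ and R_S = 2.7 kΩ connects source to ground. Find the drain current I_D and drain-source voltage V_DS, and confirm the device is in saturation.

I_D ≈ 0.51 mA, V_DS ≈ 15 V

V_G = V_DD·R_2/(R_1+R_2) = 18×27/95 = 5.12 V.
Assume saturation: I_D = (k_n/2)(V_GS − V_t)² with V_GS = V_G − I_D·R_S = 5.12 − 2.7·I_D.
Substituting gives 2.08·I_D² − 5.18·I_D + 2.1 = 0, with roots I_D = 0.51 or 1.98 mA.
The root I_D = 1.98 mA gives V_GS = -0.238 V ≤ V_t, so take I_D = 0.51 mA.
Then V_GS = 3.74 V and V_DS = V_DD − I_D(R_D+R_S) = 18 − 0.51×6 = 14.9 V.
Saturation requires V_DS ≥ V_GS − V_t = 1.34 V; 14.9 ≥ 1.34 ✓.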